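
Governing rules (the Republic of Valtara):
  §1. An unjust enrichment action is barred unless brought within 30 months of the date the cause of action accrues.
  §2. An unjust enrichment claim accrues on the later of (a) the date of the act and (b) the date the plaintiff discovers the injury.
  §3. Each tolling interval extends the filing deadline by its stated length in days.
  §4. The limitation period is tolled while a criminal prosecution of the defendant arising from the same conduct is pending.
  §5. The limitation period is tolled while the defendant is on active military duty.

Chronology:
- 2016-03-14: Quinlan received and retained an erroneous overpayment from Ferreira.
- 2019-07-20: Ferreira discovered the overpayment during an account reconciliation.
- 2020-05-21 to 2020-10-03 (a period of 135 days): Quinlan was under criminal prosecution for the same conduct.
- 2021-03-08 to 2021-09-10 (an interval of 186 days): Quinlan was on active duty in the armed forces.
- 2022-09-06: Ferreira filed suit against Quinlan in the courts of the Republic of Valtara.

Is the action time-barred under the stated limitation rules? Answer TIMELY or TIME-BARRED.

TIMELY

The claim accrued on 2019-07-20 — the later of the 2016-03-14 act and the 2019-07-20 discovery.
Adding the 30 months base period to 2019-07-20 gives a deadline of 2022-01-20, before any tolling.
The pending criminal prosecution from 2020-05-21 to 2020-10-03 tolled the period for 135 days, extending the deadline to 2022-06-04.
The defendant's active military service from 2021-03-08 to 2021-09-10 tolled the period for 186 days, extending the deadline to 2022-12-07.
The 2022-09-06 filing precedes the 2022-12-07 deadline; the claim is timely.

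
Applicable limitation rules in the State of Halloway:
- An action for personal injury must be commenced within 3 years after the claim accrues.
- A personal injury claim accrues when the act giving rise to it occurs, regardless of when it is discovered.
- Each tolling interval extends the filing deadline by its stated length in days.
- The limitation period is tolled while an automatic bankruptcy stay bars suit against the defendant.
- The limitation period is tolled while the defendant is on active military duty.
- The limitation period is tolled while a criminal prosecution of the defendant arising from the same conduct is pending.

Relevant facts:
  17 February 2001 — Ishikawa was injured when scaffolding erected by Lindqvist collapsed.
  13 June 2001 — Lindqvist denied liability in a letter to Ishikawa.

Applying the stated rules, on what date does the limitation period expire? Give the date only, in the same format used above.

17 February 2004

The limitation period began to run on 17 February 2001.
The untolled deadline — 3 years after 17 February 2001 — is 17 February 2004.
Nothing else in the chronology tolls or restarts the period.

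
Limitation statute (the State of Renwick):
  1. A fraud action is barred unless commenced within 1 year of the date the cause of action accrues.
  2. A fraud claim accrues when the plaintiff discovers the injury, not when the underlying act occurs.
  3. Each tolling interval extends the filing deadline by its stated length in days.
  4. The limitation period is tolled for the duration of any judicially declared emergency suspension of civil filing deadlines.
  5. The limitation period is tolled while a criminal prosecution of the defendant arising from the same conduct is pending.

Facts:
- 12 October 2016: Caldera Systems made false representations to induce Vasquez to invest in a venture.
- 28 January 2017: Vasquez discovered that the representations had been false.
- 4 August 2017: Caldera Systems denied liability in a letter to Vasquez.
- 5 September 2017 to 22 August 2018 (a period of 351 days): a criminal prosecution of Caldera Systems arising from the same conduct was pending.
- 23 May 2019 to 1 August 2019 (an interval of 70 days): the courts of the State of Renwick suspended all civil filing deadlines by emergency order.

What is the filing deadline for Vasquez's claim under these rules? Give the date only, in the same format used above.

Under the discovery rule, the claim accrued on 28 January 2017, when Vasquez discovered the injury — not on the 12 October 2016 date of the underlying act.
1 year from 28 January 2017 is 28 January 2018.
The pending criminal prosecution from 5 September 2017 to 22 August 2018 tolled the period for 351 days, extending the deadline to 14 January 2019.
The emergency suspension of filing deadlines starting 23 May 2019 came too late — the period had run on 14 January 2019 — and so does not extend the deadline.
The other events in the timeline have no effect on the limitation period under the stated rules.

14 January 2019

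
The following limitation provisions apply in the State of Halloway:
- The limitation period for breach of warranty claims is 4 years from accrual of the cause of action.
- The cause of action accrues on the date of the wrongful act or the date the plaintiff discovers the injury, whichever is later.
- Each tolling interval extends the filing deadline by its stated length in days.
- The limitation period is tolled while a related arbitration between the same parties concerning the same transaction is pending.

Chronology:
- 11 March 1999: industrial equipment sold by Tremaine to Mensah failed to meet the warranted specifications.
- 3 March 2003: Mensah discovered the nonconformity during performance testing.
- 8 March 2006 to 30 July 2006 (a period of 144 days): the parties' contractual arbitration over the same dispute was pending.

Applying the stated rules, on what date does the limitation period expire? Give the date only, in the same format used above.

25 July 2007

Taking the later of the act (11 March 1999) and discovery (3 March 2003), the claim accrued on 3 March 2003.
4 years from 3 March 2003 is 3 March 2007.
The pending related arbitration from 8 March 2006 to 30 July 2006 tolled the period for 144 days, extending the deadline to 25 July 2007.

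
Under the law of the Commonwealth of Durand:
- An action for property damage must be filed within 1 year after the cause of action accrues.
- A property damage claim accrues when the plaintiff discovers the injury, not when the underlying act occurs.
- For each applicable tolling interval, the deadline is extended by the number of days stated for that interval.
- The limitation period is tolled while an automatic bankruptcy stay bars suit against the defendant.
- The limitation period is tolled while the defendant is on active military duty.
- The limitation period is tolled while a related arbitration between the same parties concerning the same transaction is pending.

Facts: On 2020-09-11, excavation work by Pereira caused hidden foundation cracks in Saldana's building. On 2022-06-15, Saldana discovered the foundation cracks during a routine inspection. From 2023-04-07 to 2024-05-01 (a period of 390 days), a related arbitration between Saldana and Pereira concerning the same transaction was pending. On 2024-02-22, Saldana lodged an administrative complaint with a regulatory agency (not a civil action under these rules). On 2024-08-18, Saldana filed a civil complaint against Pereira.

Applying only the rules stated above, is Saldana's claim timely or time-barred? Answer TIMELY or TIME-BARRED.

TIME-BARRED

Accrual is tied to discovery, so the period began on 2022-06-15 rather than on 2020-09-11 when the act occurred.
1 year from 2022-06-15 is 2023-06-15.
The pending related arbitration from 2023-04-07 to 2024-05-01 tolled the period for 390 days, extending the deadline to 2024-07-09.
The other events in the timeline have no effect on the limitation period under the stated rules.
The 2024-08-18 filing falls after the 2024-07-09 deadline; the claim is time-barred.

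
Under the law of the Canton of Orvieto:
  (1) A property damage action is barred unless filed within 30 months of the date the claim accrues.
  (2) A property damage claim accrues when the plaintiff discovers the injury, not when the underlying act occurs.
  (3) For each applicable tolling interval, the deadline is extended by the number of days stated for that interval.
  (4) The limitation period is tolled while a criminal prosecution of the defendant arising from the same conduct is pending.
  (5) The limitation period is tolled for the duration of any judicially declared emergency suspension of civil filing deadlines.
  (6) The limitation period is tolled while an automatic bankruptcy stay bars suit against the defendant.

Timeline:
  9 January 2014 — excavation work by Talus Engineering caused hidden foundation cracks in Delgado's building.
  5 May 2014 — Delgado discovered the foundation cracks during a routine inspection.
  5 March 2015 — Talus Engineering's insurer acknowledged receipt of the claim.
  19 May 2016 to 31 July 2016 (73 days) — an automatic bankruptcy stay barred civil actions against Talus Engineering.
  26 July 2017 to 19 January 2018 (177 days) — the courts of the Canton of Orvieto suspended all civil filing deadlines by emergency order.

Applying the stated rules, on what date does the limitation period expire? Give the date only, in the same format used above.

Under the discovery rule, the claim accrued on 5 May 2014, when Delgado discovered the injury — not on the 9 January 2014 date of the underlying act.
30 months from 5 May 2014 is 5 November 2016.
Because the automatic bankruptcy stay ran from 19 May 2016 to 31 July 2016, the deadline is extended by 73 days to 17 January 2017.
By the time the emergency suspension of filing deadlines began on 26 July 2017, the limitation period had already expired on 17 January 2017; that interval cannot revive it.
None of the other events listed affects the running of the period under the stated rules.

17 January 2017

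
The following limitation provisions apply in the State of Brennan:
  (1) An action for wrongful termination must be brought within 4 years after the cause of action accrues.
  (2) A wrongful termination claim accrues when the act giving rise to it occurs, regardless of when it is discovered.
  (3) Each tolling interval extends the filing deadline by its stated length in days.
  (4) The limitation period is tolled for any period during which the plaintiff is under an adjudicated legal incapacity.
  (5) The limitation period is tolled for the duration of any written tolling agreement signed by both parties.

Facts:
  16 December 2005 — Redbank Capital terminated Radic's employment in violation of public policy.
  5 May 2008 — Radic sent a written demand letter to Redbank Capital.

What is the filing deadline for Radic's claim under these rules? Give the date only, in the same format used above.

The limitation period began to run on 16 December 2005.
Adding the 4 years base period to 16 December 2005 gives a deadline of 16 December 2009, before any tolling.
None of the other events listed affects the running of the period under the stated rules.

16 December 2009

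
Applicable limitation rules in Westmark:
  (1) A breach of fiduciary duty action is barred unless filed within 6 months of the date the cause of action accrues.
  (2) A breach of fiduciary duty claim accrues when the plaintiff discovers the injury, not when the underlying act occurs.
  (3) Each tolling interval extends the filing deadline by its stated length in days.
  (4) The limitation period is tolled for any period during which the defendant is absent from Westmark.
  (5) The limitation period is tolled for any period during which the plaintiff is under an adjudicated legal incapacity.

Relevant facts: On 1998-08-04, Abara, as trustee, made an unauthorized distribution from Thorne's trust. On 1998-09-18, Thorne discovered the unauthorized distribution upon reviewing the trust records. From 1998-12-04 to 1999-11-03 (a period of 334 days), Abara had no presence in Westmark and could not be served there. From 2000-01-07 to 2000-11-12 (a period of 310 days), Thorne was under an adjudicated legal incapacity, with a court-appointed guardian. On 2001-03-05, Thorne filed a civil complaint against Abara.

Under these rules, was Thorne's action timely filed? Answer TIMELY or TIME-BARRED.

TIME-BARRED

The claim did not accrue until Thorne discovered the injury on 1998-09-18; the 1998-08-04 act date does not start the clock under the stated rule.
The untolled deadline — 6 months after 1998-09-18 — is 1999-03-18.
The period was tolled for 334 days by the defendant's absence from the jurisdiction (1998-12-04 to 1999-11-03), pushing the deadline to 2000-02-15.
Because the plaintiff's legal incapacity ran from 2000-01-07 to 2000-11-12, the deadline is extended by 310 days to 2000-12-21.
The 2001-03-05 filing falls after the 2000-12-21 deadline; the claim is time-barred.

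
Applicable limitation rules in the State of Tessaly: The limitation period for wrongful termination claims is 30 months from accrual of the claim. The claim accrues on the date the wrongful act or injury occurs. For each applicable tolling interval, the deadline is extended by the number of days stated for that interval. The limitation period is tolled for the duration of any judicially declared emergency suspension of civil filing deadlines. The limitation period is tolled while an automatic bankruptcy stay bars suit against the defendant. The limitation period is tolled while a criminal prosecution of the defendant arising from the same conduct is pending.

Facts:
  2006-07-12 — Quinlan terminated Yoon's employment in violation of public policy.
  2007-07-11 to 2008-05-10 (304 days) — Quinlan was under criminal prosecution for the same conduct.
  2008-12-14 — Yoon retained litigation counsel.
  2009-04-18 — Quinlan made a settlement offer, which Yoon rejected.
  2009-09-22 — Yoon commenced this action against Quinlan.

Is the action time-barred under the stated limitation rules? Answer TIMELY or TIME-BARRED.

The limitation period began to run on 2006-07-12.
The untolled deadline — 30 months after 2006-07-12 — is 2009-01-12.
Because the pending criminal prosecution ran from 2007-07-11 to 2008-05-10, the deadline is extended by 304 days to 2009-11-12.
Nothing else in the chronology tolls or restarts the period.
Yoon filed on 2009-09-22, before the 2009-11-12 deadline, so the action is timely.

TIMELY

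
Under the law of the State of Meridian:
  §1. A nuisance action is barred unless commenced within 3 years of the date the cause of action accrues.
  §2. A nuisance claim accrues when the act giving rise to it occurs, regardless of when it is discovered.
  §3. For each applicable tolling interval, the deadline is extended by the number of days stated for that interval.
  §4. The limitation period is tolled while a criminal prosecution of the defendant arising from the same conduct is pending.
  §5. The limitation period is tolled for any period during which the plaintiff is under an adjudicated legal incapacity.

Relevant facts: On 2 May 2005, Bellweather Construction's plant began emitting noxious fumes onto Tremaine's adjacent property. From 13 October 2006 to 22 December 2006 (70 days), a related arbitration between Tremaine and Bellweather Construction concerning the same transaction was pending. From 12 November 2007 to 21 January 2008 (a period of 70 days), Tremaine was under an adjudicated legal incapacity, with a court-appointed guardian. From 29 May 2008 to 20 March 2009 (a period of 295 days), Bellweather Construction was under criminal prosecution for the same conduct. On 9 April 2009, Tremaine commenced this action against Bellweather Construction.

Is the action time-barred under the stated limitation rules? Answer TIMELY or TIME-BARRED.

TIMELY

The cause of action accrued on 2 May 2005, the date of the act.
The untolled deadline — 3 years after 2 May 2005 — is 2 May 2008.
The period was tolled for 70 days by the plaintiff's legal incapacity (12 November 2007 to 21 January 2008), pushing the deadline to 11 July 2008.
The period was tolled for 295 days by the pending criminal prosecution (29 May 2008 to 20 March 2009), pushing the deadline to 2 May 2009.
No stated provision tolls the period for a pending arbitration, so the interval from 13 October 2006 to 22 December 2006 has no effect on the deadline.
Filing on 9 April 2009 beat the 2 May 2009 deadline — the action is timely.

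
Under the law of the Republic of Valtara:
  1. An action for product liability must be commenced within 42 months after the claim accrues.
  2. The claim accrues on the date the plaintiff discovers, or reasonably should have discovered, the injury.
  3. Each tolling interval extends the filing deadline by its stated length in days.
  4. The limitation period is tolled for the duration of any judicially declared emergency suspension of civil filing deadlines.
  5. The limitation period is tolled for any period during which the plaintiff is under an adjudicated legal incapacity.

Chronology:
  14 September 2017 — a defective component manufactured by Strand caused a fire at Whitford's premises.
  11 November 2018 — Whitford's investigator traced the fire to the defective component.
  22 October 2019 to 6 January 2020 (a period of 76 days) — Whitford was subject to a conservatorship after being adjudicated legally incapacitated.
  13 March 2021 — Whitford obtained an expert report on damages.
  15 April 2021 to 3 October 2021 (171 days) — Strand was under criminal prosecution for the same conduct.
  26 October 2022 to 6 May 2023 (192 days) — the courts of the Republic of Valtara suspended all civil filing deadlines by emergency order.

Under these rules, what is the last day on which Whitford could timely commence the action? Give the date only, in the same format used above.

26 July 2022

Under the discovery rule, the claim accrued on 11 November 2018, when Whitford discovered the injury — not on the 14 September 2017 date of the underlying act.
Adding the 42 months base period to 11 November 2018 gives a deadline of 11 May 2022, before any tolling.
The plaintiff's legal incapacity from 22 October 2019 to 6 January 2020 tolled the period for 76 days, extending the deadline to 26 July 2022.
The emergency suspension of filing deadlines from 26 October 2022 to 6 May 2023 began after the period had already run on 26 July 2022, so it has no tolling effect.
The pending criminal prosecution from 15 April 2021 to 3 October 2021 does not toll the period, because no stated rule makes a criminal prosecution a tolling event.
The other events in the timeline have no effect on the limitation period under the stated rules.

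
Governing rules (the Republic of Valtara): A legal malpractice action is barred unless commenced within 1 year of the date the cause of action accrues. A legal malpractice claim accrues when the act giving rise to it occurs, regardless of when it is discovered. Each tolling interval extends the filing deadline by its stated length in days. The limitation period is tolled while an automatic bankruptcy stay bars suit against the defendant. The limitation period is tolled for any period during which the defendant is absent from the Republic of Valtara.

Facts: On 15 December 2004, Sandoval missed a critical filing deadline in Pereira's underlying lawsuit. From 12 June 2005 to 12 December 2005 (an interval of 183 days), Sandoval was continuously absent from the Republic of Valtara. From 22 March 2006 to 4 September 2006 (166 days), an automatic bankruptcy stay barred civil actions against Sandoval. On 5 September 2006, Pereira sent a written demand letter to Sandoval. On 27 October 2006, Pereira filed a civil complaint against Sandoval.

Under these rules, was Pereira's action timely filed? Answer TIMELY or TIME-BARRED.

The cause of action accrued on 15 December 2004, the date of the act.
The untolled deadline — 1 year after 15 December 2004 — is 15 December 2005.
The period was tolled for 183 days by the defendant's absence from the jurisdiction (12 June 2005 to 12 December 2005), pushing the deadline to 16 June 2006.
The automatic bankruptcy stay from 22 March 2006 to 4 September 2006 tolled the period for 166 days, extending the deadline to 29 November 2006.
None of the other events listed affects the running of the period under the stated rules.
Pereira filed on 27 October 2006, before the 29 November 2006 deadline, so the action is timely.

TIMELY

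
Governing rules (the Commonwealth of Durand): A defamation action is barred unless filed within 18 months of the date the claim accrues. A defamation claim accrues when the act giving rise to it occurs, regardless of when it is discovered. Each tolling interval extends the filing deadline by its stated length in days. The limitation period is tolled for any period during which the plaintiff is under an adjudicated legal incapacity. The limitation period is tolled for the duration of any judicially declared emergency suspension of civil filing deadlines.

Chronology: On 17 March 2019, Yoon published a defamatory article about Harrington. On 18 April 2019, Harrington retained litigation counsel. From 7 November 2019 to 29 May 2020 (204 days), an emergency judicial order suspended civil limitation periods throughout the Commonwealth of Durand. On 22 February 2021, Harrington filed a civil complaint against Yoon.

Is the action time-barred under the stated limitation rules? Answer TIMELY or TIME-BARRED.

TIMELY

The limitation period began to run on 17 March 2019.
Adding the 18 months base period to 17 March 2019 gives a deadline of 17 September 2020, before any tolling.
The period was tolled for 204 days by the emergency suspension of filing deadlines (7 November 2019 to 29 May 2020), pushing the deadline to 9 April 2021.
None of the other events listed affects the running of the period under the stated rules.
The 22 February 2021 filing precedes the 9 April 2021 deadline; the claim is timely.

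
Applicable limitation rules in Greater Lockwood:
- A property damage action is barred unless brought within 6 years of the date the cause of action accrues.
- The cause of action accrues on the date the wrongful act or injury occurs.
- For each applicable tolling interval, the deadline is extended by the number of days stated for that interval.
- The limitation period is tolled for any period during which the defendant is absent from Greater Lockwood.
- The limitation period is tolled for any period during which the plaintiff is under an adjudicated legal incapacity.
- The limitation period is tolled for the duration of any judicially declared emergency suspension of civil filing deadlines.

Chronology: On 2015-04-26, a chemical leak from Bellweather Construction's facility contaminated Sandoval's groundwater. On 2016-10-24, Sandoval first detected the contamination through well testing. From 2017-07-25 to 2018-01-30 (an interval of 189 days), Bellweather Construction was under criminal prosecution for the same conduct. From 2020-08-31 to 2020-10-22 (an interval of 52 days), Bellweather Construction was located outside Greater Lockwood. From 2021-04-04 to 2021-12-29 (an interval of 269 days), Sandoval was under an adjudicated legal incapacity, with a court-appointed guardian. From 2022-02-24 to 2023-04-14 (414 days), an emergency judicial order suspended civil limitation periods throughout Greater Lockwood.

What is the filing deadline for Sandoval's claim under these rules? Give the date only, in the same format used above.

Accrual is governed by the date of the act, so the period began to run on 2015-04-26; the later discovery on 2016-10-24 is irrelevant under the stated rule.
Adding the 6 years base period to 2015-04-26 gives a deadline of 2021-04-26, before any tolling.
Because the defendant's absence from the jurisdiction ran from 2020-08-31 to 2020-10-22, the deadline is extended by 52 days to 2021-06-17.
The period was tolled for 269 days by the plaintiff's legal incapacity (2021-04-04 to 2021-12-29), pushing the deadline to 2022-03-13.
The emergency suspension of filing deadlines from 2022-02-24 to 2023-04-14 tolled the period for 414 days, extending the deadline to 2023-05-01.
No stated provision tolls the period for a criminal prosecution, so the interval from 2017-07-25 to 2018-01-30 has no effect on the deadline.

2023-05-01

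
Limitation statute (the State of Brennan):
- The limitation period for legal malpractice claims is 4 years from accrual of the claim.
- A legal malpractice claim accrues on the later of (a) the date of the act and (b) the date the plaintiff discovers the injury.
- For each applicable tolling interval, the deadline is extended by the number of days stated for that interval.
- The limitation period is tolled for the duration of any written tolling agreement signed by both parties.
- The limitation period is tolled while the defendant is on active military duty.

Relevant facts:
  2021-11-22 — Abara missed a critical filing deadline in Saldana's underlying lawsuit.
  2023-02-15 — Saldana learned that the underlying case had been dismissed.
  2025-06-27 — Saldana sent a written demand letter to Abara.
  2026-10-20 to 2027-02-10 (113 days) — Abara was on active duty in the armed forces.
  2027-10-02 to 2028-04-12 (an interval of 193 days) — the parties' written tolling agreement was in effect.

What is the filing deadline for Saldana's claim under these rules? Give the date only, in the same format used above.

2027-06-08

The claim accrued on 2023-02-15 — the later of the 2021-11-22 act and the 2023-02-15 discovery.
4 years from 2023-02-15 is 2027-02-15.
Because the defendant's active military service ran from 2026-10-20 to 2027-02-10, the deadline is extended by 113 days to 2027-06-08.
The written tolling agreement from 2027-10-02 to 2028-04-12 began after the period had already run on 2027-06-08, so it has no tolling effect.
Nothing else in the chronology tolls or restarts the period.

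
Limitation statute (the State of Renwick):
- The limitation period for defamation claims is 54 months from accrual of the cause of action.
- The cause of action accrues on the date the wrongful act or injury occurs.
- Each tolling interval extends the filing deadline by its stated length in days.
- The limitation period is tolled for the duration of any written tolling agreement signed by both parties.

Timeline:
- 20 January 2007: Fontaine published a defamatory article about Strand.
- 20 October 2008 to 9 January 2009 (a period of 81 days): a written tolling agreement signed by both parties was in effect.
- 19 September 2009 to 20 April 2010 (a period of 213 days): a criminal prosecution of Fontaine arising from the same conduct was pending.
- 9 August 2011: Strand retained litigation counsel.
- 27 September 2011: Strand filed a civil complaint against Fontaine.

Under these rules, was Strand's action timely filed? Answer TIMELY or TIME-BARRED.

TIMELY

The limitation period began to run on 20 January 2007.
Adding the 54 months base period to 20 January 2007 gives a deadline of 20 July 2011, before any tolling.
The written tolling agreement from 20 October 2008 to 9 January 2009 tolled the period for 81 days, extending the deadline to 9 October 2011.
The pending criminal prosecution from 19 September 2009 to 20 April 2010 does not toll the period, because no stated rule makes a criminal prosecution a tolling event.
Nothing else in the chronology tolls or restarts the period.
The 27 September 2011 filing precedes the 9 October 2011 deadline; the claim is timely.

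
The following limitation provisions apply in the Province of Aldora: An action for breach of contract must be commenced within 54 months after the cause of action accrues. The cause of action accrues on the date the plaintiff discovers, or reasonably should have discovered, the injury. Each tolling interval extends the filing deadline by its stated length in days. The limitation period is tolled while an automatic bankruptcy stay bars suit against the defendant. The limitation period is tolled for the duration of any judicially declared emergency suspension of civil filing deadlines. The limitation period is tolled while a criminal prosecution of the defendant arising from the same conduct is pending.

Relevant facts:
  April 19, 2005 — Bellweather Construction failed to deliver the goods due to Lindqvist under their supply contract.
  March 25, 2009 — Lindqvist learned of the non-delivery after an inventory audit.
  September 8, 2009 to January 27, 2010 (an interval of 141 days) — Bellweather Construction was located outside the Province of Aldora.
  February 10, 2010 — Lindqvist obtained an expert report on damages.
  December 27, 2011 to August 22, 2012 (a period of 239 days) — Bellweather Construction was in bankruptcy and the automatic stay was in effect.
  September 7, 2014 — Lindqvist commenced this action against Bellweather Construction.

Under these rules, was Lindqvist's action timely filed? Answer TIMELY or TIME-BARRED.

TIME-BARRED

Accrual is tied to discovery, so the period began on March 25, 2009 rather than on April 19, 2005 when the act occurred.
54 months from March 25, 2009 is September 25, 2013.
The automatic bankruptcy stay from December 27, 2011 to August 22, 2012 tolled the period for 239 days, extending the deadline to May 22, 2014.
The defendant's absence from the jurisdiction from September 8, 2009 to January 27, 2010 does not toll the period, because no stated rule makes the defendant's absence a tolling event.
Nothing else in the chronology tolls or restarts the period.
Filing on September 7, 2014 missed the May 22, 2014 deadline — the action is time-barred.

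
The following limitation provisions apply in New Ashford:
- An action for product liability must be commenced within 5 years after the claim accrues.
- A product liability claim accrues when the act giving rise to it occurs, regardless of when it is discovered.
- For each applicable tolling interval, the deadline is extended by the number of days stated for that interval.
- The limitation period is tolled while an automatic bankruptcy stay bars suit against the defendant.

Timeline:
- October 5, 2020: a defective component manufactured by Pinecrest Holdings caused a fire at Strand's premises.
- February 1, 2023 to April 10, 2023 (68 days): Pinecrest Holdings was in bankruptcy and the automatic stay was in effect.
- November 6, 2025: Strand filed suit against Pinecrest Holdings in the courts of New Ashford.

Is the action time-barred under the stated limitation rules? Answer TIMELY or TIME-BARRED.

TIMELY

The limitation period began to run on October 5, 2020.
5 years from October 5, 2020 is October 5, 2025.
The period was tolled for 68 days by the automatic bankruptcy stay (February 1, 2023 to April 10, 2023), pushing the deadline to December 12, 2025.
Strand filed on November 6, 2025, before the December 12, 2025 deadline, so the action is timely.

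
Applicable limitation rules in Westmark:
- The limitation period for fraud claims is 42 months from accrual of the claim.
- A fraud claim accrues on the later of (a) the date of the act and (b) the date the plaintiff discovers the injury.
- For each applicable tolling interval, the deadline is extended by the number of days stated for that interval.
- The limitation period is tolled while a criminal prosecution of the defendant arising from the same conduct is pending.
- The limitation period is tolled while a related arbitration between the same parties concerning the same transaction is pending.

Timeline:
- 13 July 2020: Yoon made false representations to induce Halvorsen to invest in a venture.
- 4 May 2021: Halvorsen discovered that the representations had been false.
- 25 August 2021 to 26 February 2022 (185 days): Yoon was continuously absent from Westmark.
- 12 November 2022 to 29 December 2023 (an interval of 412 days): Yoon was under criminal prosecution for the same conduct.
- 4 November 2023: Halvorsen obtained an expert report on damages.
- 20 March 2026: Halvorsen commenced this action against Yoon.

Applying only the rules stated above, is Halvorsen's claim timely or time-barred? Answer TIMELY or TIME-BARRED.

TIME-BARRED

Because discovery on 4 May 2021 post-dates the 13 July 2020 act, accrual under the later-of rule falls on 4 May 2021.
Adding the 42 months base period to 4 May 2021 gives a deadline of 4 November 2024, before any tolling.
Because the pending criminal prosecution ran from 12 November 2022 to 29 December 2023, the deadline is extended by 412 days to 21 December 2025.
No stated provision tolls the period for the defendant's absence, so the interval from 25 August 2021 to 26 February 2022 has no effect on the deadline.
The other events in the timeline have no effect on the limitation period under the stated rules.
The 20 March 2026 filing falls after the 21 December 2025 deadline; the claim is time-barred.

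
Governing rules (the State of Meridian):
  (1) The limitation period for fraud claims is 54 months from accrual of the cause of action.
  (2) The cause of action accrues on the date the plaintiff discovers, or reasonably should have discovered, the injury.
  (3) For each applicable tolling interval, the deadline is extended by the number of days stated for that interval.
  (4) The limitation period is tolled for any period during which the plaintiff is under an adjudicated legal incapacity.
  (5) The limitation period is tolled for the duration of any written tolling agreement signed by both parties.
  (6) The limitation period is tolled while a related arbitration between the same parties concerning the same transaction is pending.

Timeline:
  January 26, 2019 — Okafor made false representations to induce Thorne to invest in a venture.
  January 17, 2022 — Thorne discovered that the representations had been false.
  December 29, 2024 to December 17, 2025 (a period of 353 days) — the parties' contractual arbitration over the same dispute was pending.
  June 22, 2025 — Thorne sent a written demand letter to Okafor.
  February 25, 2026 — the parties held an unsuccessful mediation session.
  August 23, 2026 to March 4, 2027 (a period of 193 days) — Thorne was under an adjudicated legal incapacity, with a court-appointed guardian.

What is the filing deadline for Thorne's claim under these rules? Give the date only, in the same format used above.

January 14, 2028

Accrual is tied to discovery, so the period began on January 17, 2022 rather than on January 26, 2019 when the act occurred.
Adding the 54 months base period to January 17, 2022 gives a deadline of July 17, 2026, before any tolling.
The pending related arbitration from December 29, 2024 to December 17, 2025 tolled the period for 353 days, extending the deadline to July 5, 2027.
Because the plaintiff's legal incapacity ran from August 23, 2026 to March 4, 2027, the deadline is extended by 193 days to January 14, 2028.
None of the other events listed affects the running of the period under the stated rules.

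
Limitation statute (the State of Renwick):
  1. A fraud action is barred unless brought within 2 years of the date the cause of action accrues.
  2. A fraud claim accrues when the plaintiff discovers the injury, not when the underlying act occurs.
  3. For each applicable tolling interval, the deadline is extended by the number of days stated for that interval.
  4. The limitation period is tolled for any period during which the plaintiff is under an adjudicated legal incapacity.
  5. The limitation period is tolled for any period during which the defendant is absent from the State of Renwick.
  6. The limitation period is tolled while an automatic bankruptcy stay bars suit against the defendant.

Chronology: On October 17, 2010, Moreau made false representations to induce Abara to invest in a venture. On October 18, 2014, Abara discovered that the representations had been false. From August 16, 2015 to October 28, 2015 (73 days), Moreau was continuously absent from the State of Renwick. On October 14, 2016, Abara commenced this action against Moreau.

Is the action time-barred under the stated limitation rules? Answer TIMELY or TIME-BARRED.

TIMELY

Under the discovery rule, the claim accrued on October 18, 2014, when Abara discovered the injury — not on the October 17, 2010 date of the underlying act.
The untolled deadline — 2 years after October 18, 2014 — is October 18, 2016.
The period was tolled for 73 days by the defendant's absence from the jurisdiction (August 16, 2015 to October 28, 2015), pushing the deadline to December 30, 2016.
Abara filed on October 14, 2016, before the December 30, 2016 deadline, so the action is timely.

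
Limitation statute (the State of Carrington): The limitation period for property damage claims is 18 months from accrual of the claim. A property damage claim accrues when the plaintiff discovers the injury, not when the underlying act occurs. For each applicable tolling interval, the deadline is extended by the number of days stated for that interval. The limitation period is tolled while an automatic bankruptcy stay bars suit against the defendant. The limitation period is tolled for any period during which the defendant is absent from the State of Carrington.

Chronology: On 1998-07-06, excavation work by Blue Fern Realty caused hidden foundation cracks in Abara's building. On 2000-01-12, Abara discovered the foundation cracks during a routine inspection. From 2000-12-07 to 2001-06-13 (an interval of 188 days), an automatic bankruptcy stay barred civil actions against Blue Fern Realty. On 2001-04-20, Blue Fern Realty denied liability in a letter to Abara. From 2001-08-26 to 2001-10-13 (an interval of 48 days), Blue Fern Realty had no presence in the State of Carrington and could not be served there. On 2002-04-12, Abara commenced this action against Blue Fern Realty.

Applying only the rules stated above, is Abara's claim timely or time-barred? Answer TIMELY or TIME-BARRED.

TIME-BARRED

Accrual is tied to discovery, so the period began on 2000-01-12 rather than on 1998-07-06 when the act occurred.
18 months from 2000-01-12 is 2001-07-12.
The period was tolled for 188 days by the automatic bankruptcy stay (2000-12-07 to 2001-06-13), pushing the deadline to 2002-01-16.
Because the defendant's absence from the jurisdiction ran from 2001-08-26 to 2001-10-13, the deadline is extended by 48 days to 2002-03-05.
Nothing else in the chronology tolls or restarts the period.
Abara filed on 2002-04-12, after the 2002-03-05 deadline, so the action is time-barred.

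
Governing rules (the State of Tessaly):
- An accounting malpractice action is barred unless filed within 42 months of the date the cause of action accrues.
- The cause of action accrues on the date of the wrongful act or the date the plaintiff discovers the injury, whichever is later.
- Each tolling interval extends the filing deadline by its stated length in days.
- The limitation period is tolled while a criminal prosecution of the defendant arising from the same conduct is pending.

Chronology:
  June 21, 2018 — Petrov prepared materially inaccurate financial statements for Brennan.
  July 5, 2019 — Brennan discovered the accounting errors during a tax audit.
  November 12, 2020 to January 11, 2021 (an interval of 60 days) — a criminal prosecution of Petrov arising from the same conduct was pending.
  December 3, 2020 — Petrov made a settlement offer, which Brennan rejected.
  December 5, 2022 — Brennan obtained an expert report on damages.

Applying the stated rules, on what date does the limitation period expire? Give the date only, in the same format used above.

March 6, 2023

Because discovery on July 5, 2019 post-dates the June 21, 2018 act, accrual under the later-of rule falls on July 5, 2019.
Adding the 42 months base period to July 5, 2019 gives a deadline of January 5, 2023, before any tolling.
The period was tolled for 60 days by the pending criminal prosecution (November 12, 2020 to January 11, 2021), pushing the deadline to March 6, 2023.
Nothing else in the chronology tolls or restarts the period.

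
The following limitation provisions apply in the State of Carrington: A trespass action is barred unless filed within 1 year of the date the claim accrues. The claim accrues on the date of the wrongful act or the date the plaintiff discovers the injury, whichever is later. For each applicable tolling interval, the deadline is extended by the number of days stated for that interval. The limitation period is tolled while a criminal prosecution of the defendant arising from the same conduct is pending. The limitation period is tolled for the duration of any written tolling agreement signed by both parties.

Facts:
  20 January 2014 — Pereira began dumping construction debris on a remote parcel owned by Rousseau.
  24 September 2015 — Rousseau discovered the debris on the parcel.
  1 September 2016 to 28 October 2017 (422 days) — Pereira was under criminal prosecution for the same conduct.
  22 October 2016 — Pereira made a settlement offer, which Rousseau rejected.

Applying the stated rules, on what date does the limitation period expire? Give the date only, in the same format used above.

20 November 2017

Taking the later of the act (20 January 2014) and discovery (24 September 2015), the claim accrued on 24 September 2015.
Adding the 1 year base period to 24 September 2015 gives a deadline of 24 September 2016, before any tolling.
Because the pending criminal prosecution ran from 1 September 2016 to 28 October 2017, the deadline is extended by 422 days to 20 November 2017.
Nothing else in the chronology tolls or restarts the period.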